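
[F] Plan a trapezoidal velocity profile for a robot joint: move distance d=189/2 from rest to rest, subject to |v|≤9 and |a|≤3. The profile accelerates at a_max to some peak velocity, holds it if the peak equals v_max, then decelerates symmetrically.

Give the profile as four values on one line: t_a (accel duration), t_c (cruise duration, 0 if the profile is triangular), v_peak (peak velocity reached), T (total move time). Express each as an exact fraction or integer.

v_max²/a_max = 9²/3 = 27
189/2 ≥ 27 so v_max reached
t_a = 9/3 = 3; v_peak = 9
d_cruise = 189/2 − 27 = 135/2; t_c = (135/2)/9 = 15/2
T = 2·3 + 15/2 = 27/2

t_a=3 t_c=15/2 v_peak=9 T=27/2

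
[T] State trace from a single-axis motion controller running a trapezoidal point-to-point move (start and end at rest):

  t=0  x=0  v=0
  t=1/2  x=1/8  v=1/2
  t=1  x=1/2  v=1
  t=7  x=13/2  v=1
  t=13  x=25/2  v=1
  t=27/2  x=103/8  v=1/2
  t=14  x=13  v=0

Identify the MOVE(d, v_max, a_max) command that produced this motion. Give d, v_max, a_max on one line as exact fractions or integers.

d=13 v_max=1 a_max=1

final state: t=14, x=13, v=0 → d = 13
a_max = (1/2−0)/(1/2−0) = 1
max v = 1 over t∈[1,13] → v_max = 1
check: 1·(1+12) = 13 ✓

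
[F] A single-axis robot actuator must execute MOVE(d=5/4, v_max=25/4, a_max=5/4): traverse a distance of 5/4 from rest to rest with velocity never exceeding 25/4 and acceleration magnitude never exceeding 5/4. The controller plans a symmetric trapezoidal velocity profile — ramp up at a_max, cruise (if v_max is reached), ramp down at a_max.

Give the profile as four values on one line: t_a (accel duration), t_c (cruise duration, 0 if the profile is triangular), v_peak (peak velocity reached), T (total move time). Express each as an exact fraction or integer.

t_a=1 t_c=0 v_peak=5/4 T=2

(v_max)²/a_max = (25/4)²/(5/4) = 125/4
5/4 < 125/4 ⇒ no cruise
v_peak = √(5/4·5/4) = √(25/16) = 5/4
t_a = (5/4)/(5/4) = 1; t_c = 0
T = 2·1 = 2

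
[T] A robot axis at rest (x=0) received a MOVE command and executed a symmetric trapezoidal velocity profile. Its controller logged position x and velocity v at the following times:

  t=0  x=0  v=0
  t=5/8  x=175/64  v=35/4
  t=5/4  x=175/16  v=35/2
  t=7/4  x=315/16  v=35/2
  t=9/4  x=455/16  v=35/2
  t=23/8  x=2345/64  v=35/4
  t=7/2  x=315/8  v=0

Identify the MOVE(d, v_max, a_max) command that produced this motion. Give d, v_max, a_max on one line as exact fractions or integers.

d=315/8 v_max=35/2 a_max=14

final state: t=7/2, x=315/8, v=0 → d = 315/8
a_max = (35/4−0)/(5/8−0) = 14
max v = 35/2 over t∈[5/4,9/4] → v_max = 35/2
check: 35/2·(5/4+1) = 315/8 ✓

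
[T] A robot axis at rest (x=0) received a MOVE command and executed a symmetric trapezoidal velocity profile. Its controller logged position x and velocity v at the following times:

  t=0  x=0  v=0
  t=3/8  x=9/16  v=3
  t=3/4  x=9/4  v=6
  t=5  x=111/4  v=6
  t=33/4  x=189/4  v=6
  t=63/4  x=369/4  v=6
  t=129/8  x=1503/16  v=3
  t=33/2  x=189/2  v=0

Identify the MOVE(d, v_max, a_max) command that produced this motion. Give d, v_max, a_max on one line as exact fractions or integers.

final state: t=33/2, x=189/2, v=0 → d = 189/2
a_max = (3−0)/(3/8−0) = 8
max v = 6 over t∈[3/4,63/4] → v_max = 6
check: 6·(3/4+15) = 189/2 ✓

d=189/2 v_max=6 a_max=8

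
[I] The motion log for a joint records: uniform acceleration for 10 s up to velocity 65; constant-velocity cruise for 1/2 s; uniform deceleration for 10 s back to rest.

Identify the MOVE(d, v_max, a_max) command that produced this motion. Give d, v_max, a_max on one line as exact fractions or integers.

d=1365/2 v_max=65 a_max=13/2

a_max = 65/10 = 13/2
d_a = ½·65·10 = 325; d_c = 65·1/2 = 65/2
d = 2·325 + 65/2 = 1365/2
t_c = 1/2 > 0 ⇒ limit active, v_max = 65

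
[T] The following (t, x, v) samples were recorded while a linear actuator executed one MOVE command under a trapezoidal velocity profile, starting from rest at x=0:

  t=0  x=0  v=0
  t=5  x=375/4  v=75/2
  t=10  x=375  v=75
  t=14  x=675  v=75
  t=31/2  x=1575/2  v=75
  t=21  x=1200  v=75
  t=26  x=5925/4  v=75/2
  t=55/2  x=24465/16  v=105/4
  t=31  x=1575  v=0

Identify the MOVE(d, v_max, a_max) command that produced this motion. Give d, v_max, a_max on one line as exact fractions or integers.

d=1575 v_max=75 a_max=15/2

final state: t=31, x=1575, v=0 → d = 1575
a_max = (75/2−0)/(5−0) = 15/2
max v = 75 over t∈[10,21] → v_max = 75
check: 75·(10+11) = 1575 ✓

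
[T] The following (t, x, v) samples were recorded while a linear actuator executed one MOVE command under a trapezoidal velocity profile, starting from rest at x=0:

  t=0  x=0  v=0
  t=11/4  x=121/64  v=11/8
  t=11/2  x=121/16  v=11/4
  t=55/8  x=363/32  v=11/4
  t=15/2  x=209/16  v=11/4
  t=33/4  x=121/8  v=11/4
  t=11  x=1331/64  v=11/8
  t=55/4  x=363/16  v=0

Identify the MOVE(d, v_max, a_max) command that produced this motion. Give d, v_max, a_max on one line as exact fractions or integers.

d=363/16 v_max=11/4 a_max=1/2

final state: t=55/4, x=363/16, v=0 → d = 363/16
a_max = (11/8−0)/(11/4−0) = 1/2
max v = 11/4 over t∈[11/2,33/4] → v_max = 11/4
check: 11/4·(11/2+11/4) = 363/16 ✓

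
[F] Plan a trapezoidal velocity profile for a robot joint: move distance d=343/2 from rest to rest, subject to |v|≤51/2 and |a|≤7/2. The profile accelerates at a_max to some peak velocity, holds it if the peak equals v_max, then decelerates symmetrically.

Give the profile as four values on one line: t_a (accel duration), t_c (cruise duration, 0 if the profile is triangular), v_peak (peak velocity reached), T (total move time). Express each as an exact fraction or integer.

t_a=7 t_c=0 v_peak=49/2 T=14

(v_max)²/a_max = (51/2)²/(7/2) = 2601/14
343/2 < 2601/14 → triangular
v_peak = √(343/2·7/2) = √(2401/4) = 49/2
t_a = (49/2)/(7/2) = 7; t_c = 0
T = 2·7 = 14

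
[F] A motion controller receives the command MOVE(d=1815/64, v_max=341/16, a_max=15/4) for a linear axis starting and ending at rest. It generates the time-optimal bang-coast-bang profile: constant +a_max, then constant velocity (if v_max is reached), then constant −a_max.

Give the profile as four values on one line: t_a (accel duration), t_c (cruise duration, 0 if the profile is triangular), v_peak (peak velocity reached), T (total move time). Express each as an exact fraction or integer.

t_a=11/4 t_c=0 v_peak=165/16 T=11/2

(v_max)²/a_max = (341/16)²/(15/4) = 116281/960
1815/64 < 116281/960 so t_c = 0
v_peak = √(1815/64·15/4) = √(27225/256) = 165/16
t_a = (165/16)/(15/4) = 11/4; t_c = 0
T = 2·11/4 = 11/2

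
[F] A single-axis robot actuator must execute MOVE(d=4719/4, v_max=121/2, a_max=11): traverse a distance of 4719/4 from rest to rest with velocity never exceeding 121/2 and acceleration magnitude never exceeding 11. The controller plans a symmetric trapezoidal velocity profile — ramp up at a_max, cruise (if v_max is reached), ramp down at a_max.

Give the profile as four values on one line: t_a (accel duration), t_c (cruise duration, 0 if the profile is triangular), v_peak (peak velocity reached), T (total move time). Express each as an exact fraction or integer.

(v_max)²/a_max = (121/2)²/11 = 1331/4
4719/4 ≥ 1331/4 ⇒ cruise phase
t_a = (121/2)/11 = 11/2; v_peak = 121/2
d_cruise = 4719/4 − 1331/4 = 847; t_c = 847/(121/2) = 14
T = 2·11/2 + 14 = 25

t_a=11/2 t_c=14 v_peak=121/2 T=25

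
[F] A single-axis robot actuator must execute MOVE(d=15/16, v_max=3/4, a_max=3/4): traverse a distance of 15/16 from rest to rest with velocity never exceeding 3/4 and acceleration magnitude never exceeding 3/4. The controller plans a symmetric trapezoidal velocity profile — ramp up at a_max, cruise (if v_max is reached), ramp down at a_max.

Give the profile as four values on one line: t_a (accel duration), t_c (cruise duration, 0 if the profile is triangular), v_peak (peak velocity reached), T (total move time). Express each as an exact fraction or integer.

v_max²/a_max = (3/4)²/(3/4) = 3/4
15/16 ≥ 3/4 ⇒ cruise phase
t_a = (3/4)/(3/4) = 1; v_peak = 3/4
d_cruise = 15/16 − 3/4 = 3/16; t_c = (3/16)/(3/4) = 1/4
T = 2·1 + 1/4 = 9/4

t_a=1 t_c=1/4 v_peak=3/4 T=9/4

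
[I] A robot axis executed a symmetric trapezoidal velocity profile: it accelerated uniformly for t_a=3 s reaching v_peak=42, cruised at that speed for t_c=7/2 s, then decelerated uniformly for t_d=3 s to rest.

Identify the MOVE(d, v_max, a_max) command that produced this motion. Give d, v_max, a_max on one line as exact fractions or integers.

d=273 v_max=42 a_max=14

a_max = 42/3 = 14
d_a = ½·42·3 = 63; d_c = 42·7/2 = 147
d = 2·63 + 147 = 273
t_c = 7/2 > 0 → v_max = v_peak = 42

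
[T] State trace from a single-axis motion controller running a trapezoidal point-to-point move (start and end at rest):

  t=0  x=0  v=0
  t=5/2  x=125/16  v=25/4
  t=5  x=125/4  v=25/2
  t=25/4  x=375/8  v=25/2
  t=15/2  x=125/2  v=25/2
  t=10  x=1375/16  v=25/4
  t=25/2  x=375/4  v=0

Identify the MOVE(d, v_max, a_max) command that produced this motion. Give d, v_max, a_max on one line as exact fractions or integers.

d=375/4 v_max=25/2 a_max=5/2

final state: t=25/2, x=375/4, v=0 → d = 375/4
a_max = (25/4−0)/(5/2−0) = 5/2
max v = 25/2 over t∈[5,15/2] → v_max = 25/2
check: 25/2·(5+5/2) = 375/4 ✓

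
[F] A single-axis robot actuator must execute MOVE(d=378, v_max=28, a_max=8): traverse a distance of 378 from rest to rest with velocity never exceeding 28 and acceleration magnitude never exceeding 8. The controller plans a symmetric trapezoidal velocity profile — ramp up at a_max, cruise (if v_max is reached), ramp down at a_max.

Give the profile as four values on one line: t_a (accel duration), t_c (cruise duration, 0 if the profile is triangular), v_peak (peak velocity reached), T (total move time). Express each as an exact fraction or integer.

t_a=7/2 t_c=10 v_peak=28 T=17

v_max²/a_max = 28²/8 = 98
378 ≥ 98 → trapezoidal
t_a = 28/8 = 7/2; v_peak = 28
d_cruise = 378 − 98 = 280; t_c = 280/28 = 10
T = 2·7/2 + 10 = 17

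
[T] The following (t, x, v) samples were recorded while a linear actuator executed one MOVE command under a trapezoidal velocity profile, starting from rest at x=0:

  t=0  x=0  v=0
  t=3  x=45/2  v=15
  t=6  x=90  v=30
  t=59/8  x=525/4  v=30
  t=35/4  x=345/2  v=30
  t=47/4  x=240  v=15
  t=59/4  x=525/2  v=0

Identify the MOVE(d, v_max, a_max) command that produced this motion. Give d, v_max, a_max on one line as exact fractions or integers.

d=525/2 v_max=30 a_max=5

final state: t=59/4, x=525/2, v=0 → d = 525/2
a_max = (15−0)/(3−0) = 5
max v = 30 over t∈[6,35/4] → v_max = 30
check: 30·(6+11/4) = 525/2 ✓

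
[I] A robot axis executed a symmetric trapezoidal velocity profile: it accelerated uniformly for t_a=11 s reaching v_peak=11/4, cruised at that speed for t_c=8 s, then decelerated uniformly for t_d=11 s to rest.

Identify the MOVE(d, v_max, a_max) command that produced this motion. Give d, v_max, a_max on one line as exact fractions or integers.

a_max = (11/4)/11 = 1/4
d_a = ½·11/4·11 = 121/8; d_c = 11/4·8 = 22
d = 2·121/8 + 22 = 209/4
t_c = 8 > 0 ⇒ limit active, v_max = 11/4

d=209/4 v_max=11/4 a_max=1/4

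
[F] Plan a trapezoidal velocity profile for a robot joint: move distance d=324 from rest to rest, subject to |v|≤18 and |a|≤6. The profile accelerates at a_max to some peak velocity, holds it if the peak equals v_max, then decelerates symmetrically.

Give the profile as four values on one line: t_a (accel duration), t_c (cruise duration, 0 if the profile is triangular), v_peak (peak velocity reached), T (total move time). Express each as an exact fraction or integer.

t_a=3 t_c=15 v_peak=18 T=21

v_max²/a_max = 18²/6 = 54
324 ≥ 54 ⇒ cruise phase
t_a = 18/6 = 3; v_peak = 18
d_cruise = 324 − 54 = 270; t_c = 270/18 = 15
T = 2·3 + 15 = 21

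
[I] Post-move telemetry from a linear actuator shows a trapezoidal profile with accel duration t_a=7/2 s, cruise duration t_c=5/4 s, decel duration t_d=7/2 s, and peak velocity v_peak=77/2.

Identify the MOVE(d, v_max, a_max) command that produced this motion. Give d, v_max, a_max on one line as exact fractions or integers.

d=1463/8 v_max=77/2 a_max=11

a_max = (77/2)/(7/2) = 11
d_a = ½·77/2·7/2 = 539/8; d_c = 77/2·5/4 = 385/8
d = 2·539/8 + 385/8 = 1463/8
t_c = 5/4 > 0 so v_max = 77/2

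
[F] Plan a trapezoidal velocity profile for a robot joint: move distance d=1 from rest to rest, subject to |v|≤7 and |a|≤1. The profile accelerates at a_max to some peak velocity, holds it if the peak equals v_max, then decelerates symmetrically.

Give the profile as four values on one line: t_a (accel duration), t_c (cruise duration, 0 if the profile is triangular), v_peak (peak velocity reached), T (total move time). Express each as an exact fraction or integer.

v_max²/a_max = 7²/1 = 49
1 < 49 → triangular
v_peak = √(1·1) = √1 = 1
t_a = 1/1 = 1; t_c = 0
T = 2·1 = 2

t_a=1 t_c=0 v_peak=1 T=2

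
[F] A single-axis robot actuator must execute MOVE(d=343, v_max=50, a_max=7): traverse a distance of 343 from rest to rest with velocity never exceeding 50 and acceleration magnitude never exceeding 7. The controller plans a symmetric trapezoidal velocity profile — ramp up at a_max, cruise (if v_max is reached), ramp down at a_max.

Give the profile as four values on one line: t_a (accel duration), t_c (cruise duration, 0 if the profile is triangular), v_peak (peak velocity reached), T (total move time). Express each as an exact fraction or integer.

t_a=7 t_c=0 v_peak=49 T=14

vₘ²/aₘ = 50²/7 = 2500/7
343 < 2500/7 → triangular
v_peak = √(343·7) = √2401 = 49
t_a = 49/7 = 7; t_c = 0
T = 2·7 = 14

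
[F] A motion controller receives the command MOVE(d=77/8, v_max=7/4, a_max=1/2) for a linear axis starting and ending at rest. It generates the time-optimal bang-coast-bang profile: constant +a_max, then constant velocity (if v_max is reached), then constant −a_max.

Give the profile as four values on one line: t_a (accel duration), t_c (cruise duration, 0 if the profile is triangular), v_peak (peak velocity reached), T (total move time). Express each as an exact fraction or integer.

vₘ²/aₘ = (7/4)²/(1/2) = 49/8
77/8 ≥ 49/8 so v_max reached
t_a = (7/4)/(1/2) = 7/2; v_peak = 7/4
d_cruise = 77/8 − 49/8 = 7/2; t_c = (7/2)/(7/4) = 2
T = 2·7/2 + 2 = 9

t_a=7/2 t_c=2 v_peak=7/4 T=9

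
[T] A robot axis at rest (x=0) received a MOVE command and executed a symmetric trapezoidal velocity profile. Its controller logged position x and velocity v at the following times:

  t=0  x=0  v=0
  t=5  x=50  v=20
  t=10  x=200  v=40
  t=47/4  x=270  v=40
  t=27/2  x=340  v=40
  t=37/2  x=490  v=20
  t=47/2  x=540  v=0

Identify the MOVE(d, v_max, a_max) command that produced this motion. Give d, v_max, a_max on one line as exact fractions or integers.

d=540 v_max=40 a_max=4

final state: t=47/2, x=540, v=0 → d = 540
a_max = (20−0)/(5−0) = 4
max v = 40 over t∈[10,27/2] → v_max = 40
check: 40·(10+7/2) = 540 ✓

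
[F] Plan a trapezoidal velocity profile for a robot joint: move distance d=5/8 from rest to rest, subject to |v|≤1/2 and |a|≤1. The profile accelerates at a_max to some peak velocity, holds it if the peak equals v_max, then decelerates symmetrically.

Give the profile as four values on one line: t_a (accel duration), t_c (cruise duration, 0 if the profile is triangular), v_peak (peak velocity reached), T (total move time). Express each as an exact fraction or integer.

vₘ²/aₘ = (1/2)²/1 = 1/4
5/8 ≥ 1/4 ⇒ cruise phase
t_a = (1/2)/1 = 1/2; v_peak = 1/2
d_cruise = 5/8 − 1/4 = 3/8; t_c = (3/8)/(1/2) = 3/4
T = 2·1/2 + 3/4 = 7/4

t_a=1/2 t_c=3/4 v_peak=1/2 T=7/4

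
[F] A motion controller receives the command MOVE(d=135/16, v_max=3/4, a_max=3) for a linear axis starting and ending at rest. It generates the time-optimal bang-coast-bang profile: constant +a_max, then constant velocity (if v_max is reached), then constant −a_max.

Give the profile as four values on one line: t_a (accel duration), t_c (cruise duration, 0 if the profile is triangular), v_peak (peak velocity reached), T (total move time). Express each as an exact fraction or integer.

v_max²/a_max = (3/4)²/3 = 3/16
135/16 ≥ 3/16 → trapezoidal
t_a = (3/4)/3 = 1/4; v_peak = 3/4
d_cruise = 135/16 − 3/16 = 33/4; t_c = (33/4)/(3/4) = 11
T = 2·1/4 + 11 = 23/2

t_a=1/4 t_c=11 v_peak=3/4 T=23/2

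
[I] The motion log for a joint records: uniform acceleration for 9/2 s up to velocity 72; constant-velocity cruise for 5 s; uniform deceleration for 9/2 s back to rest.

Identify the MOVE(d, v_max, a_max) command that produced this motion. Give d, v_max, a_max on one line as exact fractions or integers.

d=684 v_max=72 a_max=16

a_max = 72/(9/2) = 16
d_a = ½·72·9/2 = 162; d_c = 72·5 = 360
d = 2·162 + 360 = 684
t_c = 5 > 0 → v_max = v_peak = 72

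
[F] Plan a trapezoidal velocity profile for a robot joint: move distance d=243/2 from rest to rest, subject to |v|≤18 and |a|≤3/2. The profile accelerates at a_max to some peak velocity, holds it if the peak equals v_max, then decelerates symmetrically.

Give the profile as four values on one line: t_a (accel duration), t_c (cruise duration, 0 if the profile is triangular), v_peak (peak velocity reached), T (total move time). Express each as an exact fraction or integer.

(v_max)²/a_max = 18²/(3/2) = 216
243/2 < 216 ⇒ no cruise
v_peak = √(243/2·3/2) = √(729/4) = 27/2
t_a = (27/2)/(3/2) = 9; t_c = 0
T = 2·9 = 18

t_a=9 t_c=0 v_peak=27/2 T=18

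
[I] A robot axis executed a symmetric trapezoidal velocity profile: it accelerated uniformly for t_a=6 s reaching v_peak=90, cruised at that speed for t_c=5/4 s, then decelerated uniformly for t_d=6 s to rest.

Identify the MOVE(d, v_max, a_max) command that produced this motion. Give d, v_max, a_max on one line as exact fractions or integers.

d=1305/2 v_max=90 a_max=15

a_max = 90/6 = 15
d_a = ½·90·6 = 270; d_c = 90·5/4 = 225/2
d = 2·270 + 225/2 = 1305/2
t_c = 5/4 > 0 ⇒ limit active, v_max = 90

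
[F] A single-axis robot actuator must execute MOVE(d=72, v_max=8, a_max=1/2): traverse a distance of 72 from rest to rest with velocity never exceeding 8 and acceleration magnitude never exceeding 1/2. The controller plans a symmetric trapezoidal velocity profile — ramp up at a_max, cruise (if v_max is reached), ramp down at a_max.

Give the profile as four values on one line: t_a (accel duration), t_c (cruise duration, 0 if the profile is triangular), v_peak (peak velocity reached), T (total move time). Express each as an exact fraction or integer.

vₘ²/aₘ = 8²/(1/2) = 128
72 < 128 so t_c = 0
v_peak = √(72·1/2) = √36 = 6
t_a = 6/(1/2) = 12; t_c = 0
T = 2·12 = 24

t_a=12 t_c=0 v_peak=6 T=24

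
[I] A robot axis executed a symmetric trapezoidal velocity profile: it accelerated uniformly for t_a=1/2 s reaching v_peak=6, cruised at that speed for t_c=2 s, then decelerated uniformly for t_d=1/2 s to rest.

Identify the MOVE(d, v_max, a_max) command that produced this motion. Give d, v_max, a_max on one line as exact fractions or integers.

a_max = 6/(1/2) = 12
d_a = ½·6·1/2 = 3/2; d_c = 6·2 = 12
d = 2·3/2 + 12 = 15
t_c = 2 > 0 ⇒ limit active, v_max = 6

d=15 v_max=6 a_max=12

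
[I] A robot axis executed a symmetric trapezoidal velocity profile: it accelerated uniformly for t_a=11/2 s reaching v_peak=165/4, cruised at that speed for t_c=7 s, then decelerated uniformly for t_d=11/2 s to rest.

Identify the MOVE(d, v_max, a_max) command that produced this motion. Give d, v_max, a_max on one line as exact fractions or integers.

d=4125/8 v_max=165/4 a_max=15/2

a_max = (165/4)/(11/2) = 15/2
d_a = ½·165/4·11/2 = 1815/16; d_c = 165/4·7 = 1155/4
d = 2·1815/16 + 1155/4 = 4125/8
t_c = 7 > 0 ⇒ limit active, v_max = 165/4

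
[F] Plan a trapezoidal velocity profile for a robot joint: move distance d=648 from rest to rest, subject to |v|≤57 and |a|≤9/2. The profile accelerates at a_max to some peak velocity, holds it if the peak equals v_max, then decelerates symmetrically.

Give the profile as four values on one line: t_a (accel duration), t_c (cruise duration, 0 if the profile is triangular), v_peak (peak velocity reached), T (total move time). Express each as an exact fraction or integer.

(v_max)²/a_max = 57²/(9/2) = 722
648 < 722 → triangular
v_peak = √(648·9/2) = √2916 = 54
t_a = 54/(9/2) = 12; t_c = 0
T = 2·12 = 24

t_a=12 t_c=0 v_peak=54 T=24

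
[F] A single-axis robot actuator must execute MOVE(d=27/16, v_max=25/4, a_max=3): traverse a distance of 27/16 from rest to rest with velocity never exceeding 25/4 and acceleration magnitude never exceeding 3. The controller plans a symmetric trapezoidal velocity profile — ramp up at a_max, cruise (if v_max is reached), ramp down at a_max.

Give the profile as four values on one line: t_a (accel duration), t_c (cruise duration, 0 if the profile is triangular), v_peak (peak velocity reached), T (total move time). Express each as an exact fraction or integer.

(v_max)²/a_max = (25/4)²/3 = 625/48
27/16 < 625/48 so t_c = 0
v_peak = √(27/16·3) = √(81/16) = 9/4
t_a = (9/4)/3 = 3/4; t_c = 0
T = 2·3/4 = 3/2

t_a=3/4 t_c=0 v_peak=9/4 T=3/2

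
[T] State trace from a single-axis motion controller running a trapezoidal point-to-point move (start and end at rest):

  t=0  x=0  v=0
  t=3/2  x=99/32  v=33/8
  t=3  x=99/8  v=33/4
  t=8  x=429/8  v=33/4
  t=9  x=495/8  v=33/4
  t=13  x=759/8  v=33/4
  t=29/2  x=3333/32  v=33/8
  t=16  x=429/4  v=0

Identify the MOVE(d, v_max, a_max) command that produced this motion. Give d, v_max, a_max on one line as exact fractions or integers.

final state: t=16, x=429/4, v=0 → d = 429/4
a_max = (33/8−0)/(3/2−0) = 11/4
max v = 33/4 over t∈[3,13] → v_max = 33/4
check: 33/4·(3+10) = 429/4 ✓

d=429/4 v_max=33/4 a_max=11/4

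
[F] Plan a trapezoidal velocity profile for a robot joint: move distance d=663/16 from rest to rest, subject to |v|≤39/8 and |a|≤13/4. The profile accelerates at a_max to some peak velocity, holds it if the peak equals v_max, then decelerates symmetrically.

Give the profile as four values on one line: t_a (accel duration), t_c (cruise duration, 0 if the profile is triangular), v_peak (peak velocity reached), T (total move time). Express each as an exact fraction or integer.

t_a=3/2 t_c=7 v_peak=39/8 T=10

vₘ²/aₘ = (39/8)²/(13/4) = 117/16
663/16 ≥ 117/16 → trapezoidal
t_a = (39/8)/(13/4) = 3/2; v_peak = 39/8
d_cruise = 663/16 − 117/16 = 273/8; t_c = (273/8)/(39/8) = 7
T = 2·3/2 + 7 = 10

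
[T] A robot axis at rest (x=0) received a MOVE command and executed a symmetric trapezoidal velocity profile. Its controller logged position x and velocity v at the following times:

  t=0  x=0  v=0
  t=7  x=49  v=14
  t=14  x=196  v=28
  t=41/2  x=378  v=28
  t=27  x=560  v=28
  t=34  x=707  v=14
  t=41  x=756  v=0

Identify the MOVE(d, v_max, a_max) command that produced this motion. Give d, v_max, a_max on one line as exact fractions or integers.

d=756 v_max=28 a_max=2

final state: t=41, x=756, v=0 → d = 756
a_max = (14−0)/(7−0) = 2
max v = 28 over t∈[14,27] → v_max = 28
check: 28·(14+13) = 756 ✓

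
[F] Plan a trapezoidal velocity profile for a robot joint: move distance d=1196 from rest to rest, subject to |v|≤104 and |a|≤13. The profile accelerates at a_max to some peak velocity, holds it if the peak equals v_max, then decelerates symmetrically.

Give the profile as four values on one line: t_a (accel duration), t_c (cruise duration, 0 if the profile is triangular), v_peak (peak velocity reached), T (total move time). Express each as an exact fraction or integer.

t_a=8 t_c=7/2 v_peak=104 T=39/2

vₘ²/aₘ = 104²/13 = 832
1196 ≥ 832 ⇒ cruise phase
t_a = 104/13 = 8; v_peak = 104
d_cruise = 1196 − 832 = 364; t_c = 364/104 = 7/2
T = 2·8 + 7/2 = 39/2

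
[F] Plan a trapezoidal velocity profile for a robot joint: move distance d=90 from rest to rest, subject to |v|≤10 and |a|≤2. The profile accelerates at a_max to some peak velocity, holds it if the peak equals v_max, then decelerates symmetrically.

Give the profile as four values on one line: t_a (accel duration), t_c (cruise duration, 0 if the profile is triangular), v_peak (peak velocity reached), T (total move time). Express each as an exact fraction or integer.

v_max²/a_max = 10²/2 = 50
90 ≥ 50 ⇒ cruise phase
t_a = 10/2 = 5; v_peak = 10
d_cruise = 90 − 50 = 40; t_c = 40/10 = 4
T = 2·5 + 4 = 14

t_a=5 t_c=4 v_peak=10 T=14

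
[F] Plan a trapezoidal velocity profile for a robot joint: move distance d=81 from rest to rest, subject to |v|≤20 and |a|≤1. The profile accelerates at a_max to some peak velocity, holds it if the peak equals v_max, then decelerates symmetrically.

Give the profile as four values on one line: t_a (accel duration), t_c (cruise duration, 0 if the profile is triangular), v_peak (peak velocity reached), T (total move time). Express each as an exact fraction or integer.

(v_max)²/a_max = 20²/1 = 400
81 < 400 so t_c = 0
v_peak = √(81·1) = √81 = 9
t_a = 9/1 = 9; t_c = 0
T = 2·9 = 18

t_a=9 t_c=0 v_peak=9 T=18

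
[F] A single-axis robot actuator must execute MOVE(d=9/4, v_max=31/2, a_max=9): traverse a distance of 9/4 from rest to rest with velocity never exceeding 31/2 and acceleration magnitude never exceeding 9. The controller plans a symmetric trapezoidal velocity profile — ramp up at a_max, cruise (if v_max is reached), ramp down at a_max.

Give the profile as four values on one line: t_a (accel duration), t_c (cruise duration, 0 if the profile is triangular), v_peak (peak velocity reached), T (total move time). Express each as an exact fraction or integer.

t_a=1/2 t_c=0 v_peak=9/2 T=1

(v_max)²/a_max = (31/2)²/9 = 961/36
9/4 < 961/36 → triangular
v_peak = √(9/4·9) = √(81/4) = 9/2
t_a = (9/2)/9 = 1/2; t_c = 0
T = 2·1/2 = 1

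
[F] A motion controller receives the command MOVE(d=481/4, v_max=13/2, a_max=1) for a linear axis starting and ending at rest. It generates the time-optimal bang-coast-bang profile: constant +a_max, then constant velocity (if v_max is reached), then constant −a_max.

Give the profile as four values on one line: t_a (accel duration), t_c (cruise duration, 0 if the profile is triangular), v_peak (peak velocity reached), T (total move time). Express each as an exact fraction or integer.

t_a=13/2 t_c=12 v_peak=13/2 T=25

v_max²/a_max = (13/2)²/1 = 169/4
481/4 ≥ 169/4 so v_max reached
t_a = (13/2)/1 = 13/2; v_peak = 13/2
d_cruise = 481/4 − 169/4 = 78; t_c = 78/(13/2) = 12
T = 2·13/2 + 12 = 25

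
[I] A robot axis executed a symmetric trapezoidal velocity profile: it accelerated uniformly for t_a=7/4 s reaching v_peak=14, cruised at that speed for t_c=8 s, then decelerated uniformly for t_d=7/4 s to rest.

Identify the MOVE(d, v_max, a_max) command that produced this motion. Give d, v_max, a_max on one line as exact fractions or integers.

d=273/2 v_max=14 a_max=8

a_max = 14/(7/4) = 8
d_a = ½·14·7/4 = 49/4; d_c = 14·8 = 112
d = 2·49/4 + 112 = 273/2
t_c = 8 > 0 ⇒ limit active, v_max = 14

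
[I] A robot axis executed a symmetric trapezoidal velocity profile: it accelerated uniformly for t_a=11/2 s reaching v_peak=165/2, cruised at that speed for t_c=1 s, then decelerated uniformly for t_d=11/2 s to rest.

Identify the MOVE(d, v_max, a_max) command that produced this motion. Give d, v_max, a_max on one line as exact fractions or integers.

d=2145/4 v_max=165/2 a_max=15

a_max = (165/2)/(11/2) = 15
d_a = ½·165/2·11/2 = 1815/8; d_c = 165/2·1 = 165/2
d = 2·1815/8 + 165/2 = 2145/4
t_c = 1 > 0 so v_max = 165/2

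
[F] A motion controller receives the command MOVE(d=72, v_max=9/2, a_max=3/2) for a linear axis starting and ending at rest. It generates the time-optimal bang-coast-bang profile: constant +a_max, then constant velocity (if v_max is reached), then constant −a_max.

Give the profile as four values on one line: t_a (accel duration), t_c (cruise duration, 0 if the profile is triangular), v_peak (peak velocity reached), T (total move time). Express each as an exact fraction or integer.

t_a=3 t_c=13 v_peak=9/2 T=19

(v_max)²/a_max = (9/2)²/(3/2) = 27/2
72 ≥ 27/2 ⇒ cruise phase
t_a = (9/2)/(3/2) = 3; v_peak = 9/2
d_cruise = 72 − 27/2 = 117/2; t_c = (117/2)/(9/2) = 13
T = 2·3 + 13 = 19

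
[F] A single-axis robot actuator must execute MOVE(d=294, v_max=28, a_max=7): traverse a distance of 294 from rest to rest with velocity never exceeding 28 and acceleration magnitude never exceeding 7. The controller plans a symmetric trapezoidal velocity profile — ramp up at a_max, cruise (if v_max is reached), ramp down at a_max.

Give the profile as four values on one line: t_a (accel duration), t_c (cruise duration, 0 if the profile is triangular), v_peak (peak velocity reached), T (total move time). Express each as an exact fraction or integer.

t_a=4 t_c=13/2 v_peak=28 T=29/2

vₘ²/aₘ = 28²/7 = 112
294 ≥ 112 → trapezoidal
t_a = 28/7 = 4; v_peak = 28
d_cruise = 294 − 112 = 182; t_c = 182/28 = 13/2
T = 2·4 + 13/2 = 29/2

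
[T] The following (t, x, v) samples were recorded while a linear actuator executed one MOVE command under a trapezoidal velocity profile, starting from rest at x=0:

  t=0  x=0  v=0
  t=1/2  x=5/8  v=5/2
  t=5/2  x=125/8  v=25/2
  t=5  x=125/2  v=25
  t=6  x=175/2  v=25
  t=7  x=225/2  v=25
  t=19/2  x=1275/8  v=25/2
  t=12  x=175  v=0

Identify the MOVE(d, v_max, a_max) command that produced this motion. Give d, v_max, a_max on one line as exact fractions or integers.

final state: t=12, x=175, v=0 → d = 175
a_max = (5/2−0)/(1/2−0) = 5
max v = 25 over t∈[5,7] → v_max = 25
check: 25·(5+2) = 175 ✓

d=175 v_max=25 a_max=5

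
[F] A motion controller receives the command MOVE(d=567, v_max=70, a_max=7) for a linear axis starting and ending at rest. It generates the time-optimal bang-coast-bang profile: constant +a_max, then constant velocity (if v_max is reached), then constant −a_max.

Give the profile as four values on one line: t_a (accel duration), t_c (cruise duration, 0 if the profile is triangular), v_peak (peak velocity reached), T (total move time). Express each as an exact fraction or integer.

t_a=9 t_c=0 v_peak=63 T=18

v_max²/a_max = 70²/7 = 700
567 < 700 → triangular
v_peak = √(567·7) = √3969 = 63
t_a = 63/7 = 9; t_c = 0
T = 2·9 = 18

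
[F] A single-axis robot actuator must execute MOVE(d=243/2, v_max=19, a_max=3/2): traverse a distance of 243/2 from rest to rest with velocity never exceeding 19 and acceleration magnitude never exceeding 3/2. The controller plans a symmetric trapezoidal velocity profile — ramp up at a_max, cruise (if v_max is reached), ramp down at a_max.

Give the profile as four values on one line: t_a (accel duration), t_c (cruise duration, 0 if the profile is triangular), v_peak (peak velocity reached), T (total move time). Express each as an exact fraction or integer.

t_a=9 t_c=0 v_peak=27/2 T=18

(v_max)²/a_max = 19²/(3/2) = 722/3
243/2 < 722/3 so t_c = 0
v_peak = √(243/2·3/2) = √(729/4) = 27/2
t_a = (27/2)/(3/2) = 9; t_c = 0
T = 2·9 = 18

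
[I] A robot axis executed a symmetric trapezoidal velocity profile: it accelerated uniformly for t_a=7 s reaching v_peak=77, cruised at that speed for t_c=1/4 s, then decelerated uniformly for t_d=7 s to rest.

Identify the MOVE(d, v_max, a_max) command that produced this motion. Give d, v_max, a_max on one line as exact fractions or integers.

a_max = 77/7 = 11
d_a = ½·77·7 = 539/2; d_c = 77·1/4 = 77/4
d = 2·539/2 + 77/4 = 2233/4
t_c = 1/4 > 0 ⇒ limit active, v_max = 77

d=2233/4 v_max=77 a_max=11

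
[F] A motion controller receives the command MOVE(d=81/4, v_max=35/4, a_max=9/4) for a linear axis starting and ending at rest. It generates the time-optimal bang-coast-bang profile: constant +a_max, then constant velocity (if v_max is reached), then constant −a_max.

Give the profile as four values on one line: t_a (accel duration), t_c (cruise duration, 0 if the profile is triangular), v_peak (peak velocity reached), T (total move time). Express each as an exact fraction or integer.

(v_max)²/a_max = (35/4)²/(9/4) = 1225/36
81/4 < 1225/36 → triangular
v_peak = √(81/4·9/4) = √(729/16) = 27/4
t_a = (27/4)/(9/4) = 3; t_c = 0
T = 2·3 = 6

t_a=3 t_c=0 v_peak=27/4 T=6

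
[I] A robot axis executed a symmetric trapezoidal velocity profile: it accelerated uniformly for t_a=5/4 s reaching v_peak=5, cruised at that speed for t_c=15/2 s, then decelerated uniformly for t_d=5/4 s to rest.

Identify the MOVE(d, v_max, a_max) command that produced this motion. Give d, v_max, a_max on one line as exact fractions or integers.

a_max = 5/(5/4) = 4
d_a = ½·5·5/4 = 25/8; d_c = 5·15/2 = 75/2
d = 2·25/8 + 75/2 = 175/4
t_c = 15/2 > 0 so v_max = 5

d=175/4 v_max=5 a_max=4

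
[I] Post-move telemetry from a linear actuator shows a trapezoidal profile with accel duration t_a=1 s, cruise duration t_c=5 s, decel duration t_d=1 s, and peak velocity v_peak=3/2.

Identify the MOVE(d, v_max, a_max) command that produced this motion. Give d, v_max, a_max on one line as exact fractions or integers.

d=9 v_max=3/2 a_max=3/2

a_max = (3/2)/1 = 3/2
d_a = ½·3/2·1 = 3/4; d_c = 3/2·5 = 15/2
d = 2·3/4 + 15/2 = 9
t_c = 5 > 0 ⇒ limit active, v_max = 3/2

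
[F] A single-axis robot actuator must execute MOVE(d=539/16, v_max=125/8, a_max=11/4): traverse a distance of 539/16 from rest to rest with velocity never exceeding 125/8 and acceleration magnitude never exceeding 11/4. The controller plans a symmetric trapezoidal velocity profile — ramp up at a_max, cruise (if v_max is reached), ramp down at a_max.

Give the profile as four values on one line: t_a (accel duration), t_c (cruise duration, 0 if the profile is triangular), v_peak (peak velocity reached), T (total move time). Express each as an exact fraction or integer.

t_a=7/2 t_c=0 v_peak=77/8 T=7

(v_max)²/a_max = (125/8)²/(11/4) = 15625/176
539/16 < 15625/176 ⇒ no cruise
v_peak = √(539/16·11/4) = √(5929/64) = 77/8
t_a = (77/8)/(11/4) = 7/2; t_c = 0
T = 2·7/2 = 7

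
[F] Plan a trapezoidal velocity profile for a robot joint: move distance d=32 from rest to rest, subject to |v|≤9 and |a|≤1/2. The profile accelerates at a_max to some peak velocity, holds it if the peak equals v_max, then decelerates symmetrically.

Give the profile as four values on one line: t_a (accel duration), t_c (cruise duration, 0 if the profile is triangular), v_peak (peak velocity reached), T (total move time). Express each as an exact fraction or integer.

vₘ²/aₘ = 9²/(1/2) = 162
32 < 162 so t_c = 0
v_peak = √(32·1/2) = √16 = 4
t_a = 4/(1/2) = 8; t_c = 0
T = 2·8 = 16

t_a=8 t_c=0 v_peak=4 T=16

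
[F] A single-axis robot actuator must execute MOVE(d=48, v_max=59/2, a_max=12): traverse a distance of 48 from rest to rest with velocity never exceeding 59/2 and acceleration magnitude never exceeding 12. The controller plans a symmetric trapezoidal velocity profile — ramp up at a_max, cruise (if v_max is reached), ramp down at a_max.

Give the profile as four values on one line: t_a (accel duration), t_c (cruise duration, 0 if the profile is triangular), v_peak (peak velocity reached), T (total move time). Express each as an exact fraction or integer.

v_max²/a_max = (59/2)²/12 = 3481/48
48 < 3481/48 → triangular
v_peak = √(48·12) = √576 = 24
t_a = 24/12 = 2; t_c = 0
T = 2·2 = 4

t_a=2 t_c=0 v_peak=24 T=4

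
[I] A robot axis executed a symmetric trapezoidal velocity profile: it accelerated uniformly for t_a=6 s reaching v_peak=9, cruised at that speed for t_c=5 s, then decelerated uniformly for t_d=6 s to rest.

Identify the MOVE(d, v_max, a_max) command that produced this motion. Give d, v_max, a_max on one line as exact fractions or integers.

d=99 v_max=9 a_max=3/2

a_max = 9/6 = 3/2
d_a = ½·9·6 = 27; d_c = 9·5 = 45
d = 2·27 + 45 = 99
t_c = 5 > 0 ⇒ limit active, v_max = 9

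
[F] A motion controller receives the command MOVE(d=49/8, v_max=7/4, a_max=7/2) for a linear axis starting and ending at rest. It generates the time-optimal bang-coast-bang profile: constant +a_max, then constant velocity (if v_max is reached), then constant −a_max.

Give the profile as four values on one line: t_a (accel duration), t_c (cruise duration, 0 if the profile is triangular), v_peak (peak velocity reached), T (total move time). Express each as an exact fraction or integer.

t_a=1/2 t_c=3 v_peak=7/4 T=4

vₘ²/aₘ = (7/4)²/(7/2) = 7/8
49/8 ≥ 7/8 ⇒ cruise phase
t_a = (7/4)/(7/2) = 1/2; v_peak = 7/4
d_cruise = 49/8 − 7/8 = 21/4; t_c = (21/4)/(7/4) = 3
T = 2·1/2 + 3 = 4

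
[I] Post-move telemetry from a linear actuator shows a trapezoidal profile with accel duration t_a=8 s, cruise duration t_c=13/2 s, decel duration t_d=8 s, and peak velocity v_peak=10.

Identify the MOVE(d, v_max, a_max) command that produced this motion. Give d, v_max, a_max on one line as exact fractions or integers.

d=145 v_max=10 a_max=5/4

a_max = 10/8 = 5/4
d_a = ½·10·8 = 40; d_c = 10·13/2 = 65
d = 2·40 + 65 = 145
t_c = 13/2 > 0 → v_max = v_peak = 10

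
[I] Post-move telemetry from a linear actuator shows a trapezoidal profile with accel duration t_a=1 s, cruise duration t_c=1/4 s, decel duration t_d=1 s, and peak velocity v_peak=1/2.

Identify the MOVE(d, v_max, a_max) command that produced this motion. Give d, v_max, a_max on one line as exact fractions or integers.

a_max = (1/2)/1 = 1/2
d_a = ½·1/2·1 = 1/4; d_c = 1/2·1/4 = 1/8
d = 2·1/4 + 1/8 = 5/8
t_c = 1/4 > 0 ⇒ limit active, v_max = 1/2

d=5/8 v_max=1/2 a_max=1/2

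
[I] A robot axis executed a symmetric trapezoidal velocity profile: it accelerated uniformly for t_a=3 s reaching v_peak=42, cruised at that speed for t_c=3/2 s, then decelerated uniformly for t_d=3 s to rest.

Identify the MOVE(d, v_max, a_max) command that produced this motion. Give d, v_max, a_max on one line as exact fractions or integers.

d=189 v_max=42 a_max=14

a_max = 42/3 = 14
d_a = ½·42·3 = 63; d_c = 42·3/2 = 63
d = 2·63 + 63 = 189
t_c = 3/2 > 0 ⇒ limit active, v_max = 42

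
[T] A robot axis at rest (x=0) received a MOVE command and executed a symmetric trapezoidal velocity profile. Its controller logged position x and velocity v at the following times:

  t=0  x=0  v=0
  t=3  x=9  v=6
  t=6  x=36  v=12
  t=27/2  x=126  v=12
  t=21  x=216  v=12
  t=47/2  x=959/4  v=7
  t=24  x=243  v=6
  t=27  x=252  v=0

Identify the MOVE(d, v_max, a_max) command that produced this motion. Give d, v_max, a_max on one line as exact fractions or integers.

final state: t=27, x=252, v=0 → d = 252
a_max = (6−0)/(3−0) = 2
max v = 12 over t∈[6,21] → v_max = 12
check: 12·(6+15) = 252 ✓

d=252 v_max=12 a_max=2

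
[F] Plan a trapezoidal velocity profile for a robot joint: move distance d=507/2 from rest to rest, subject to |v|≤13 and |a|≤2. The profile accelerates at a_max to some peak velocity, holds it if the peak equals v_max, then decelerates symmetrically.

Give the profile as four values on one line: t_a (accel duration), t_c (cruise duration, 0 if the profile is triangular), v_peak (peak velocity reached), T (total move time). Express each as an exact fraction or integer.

(v_max)²/a_max = 13²/2 = 169/2
507/2 ≥ 169/2 → trapezoidal
t_a = 13/2; v_peak = 13
d_cruise = 507/2 − 169/2 = 169; t_c = 169/13 = 13
T = 2·13/2 + 13 = 26

t_a=13/2 t_c=13 v_peak=13 T=26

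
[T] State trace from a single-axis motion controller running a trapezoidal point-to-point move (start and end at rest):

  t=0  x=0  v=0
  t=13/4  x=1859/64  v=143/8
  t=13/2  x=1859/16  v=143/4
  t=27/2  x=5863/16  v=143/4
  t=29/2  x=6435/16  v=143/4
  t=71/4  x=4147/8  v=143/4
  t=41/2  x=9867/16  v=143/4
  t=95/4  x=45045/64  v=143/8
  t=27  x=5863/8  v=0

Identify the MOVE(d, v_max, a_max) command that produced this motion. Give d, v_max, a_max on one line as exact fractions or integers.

d=5863/8 v_max=143/4 a_max=11/2

final state: t=27, x=5863/8, v=0 → d = 5863/8
a_max = (143/8−0)/(13/4−0) = 11/2
max v = 143/4 over t∈[13/2,41/2] → v_max = 143/4
check: 143/4·(13/2+14) = 5863/8 ✓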